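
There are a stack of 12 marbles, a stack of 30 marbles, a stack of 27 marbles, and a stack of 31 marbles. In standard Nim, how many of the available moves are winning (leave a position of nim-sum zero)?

3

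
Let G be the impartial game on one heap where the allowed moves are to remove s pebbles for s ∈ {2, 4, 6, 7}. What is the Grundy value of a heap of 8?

4

Compute g(0), g(1), … for moves {2, 4, 6, 7}:
k:     0  1  2  3  4  5  6  7  8
g(k):  0  0  1  1  2  2  3  3  4
So g(8) = 4.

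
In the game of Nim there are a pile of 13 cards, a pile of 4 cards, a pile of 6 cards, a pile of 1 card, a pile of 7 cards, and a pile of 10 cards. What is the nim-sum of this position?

3

Nim-sum: 13 ^ 4 ^ 6 ^ 1 ^ 7 ^ 10 = 3.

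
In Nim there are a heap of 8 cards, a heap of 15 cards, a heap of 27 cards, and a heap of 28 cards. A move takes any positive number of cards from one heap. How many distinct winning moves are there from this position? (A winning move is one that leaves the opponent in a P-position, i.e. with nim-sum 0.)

0

Nim-sum: 8 ^ 15 ^ 27 ^ 28 = 0.
The nim-sum is already 0, so every move leaves a nonzero nim-sum — there are no winning moves.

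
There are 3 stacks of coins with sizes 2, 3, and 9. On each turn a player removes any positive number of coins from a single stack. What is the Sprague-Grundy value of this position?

In binary:
  0010  (2)
  0011  (3)
  1001  (9)
  ----
  1000  (8)

8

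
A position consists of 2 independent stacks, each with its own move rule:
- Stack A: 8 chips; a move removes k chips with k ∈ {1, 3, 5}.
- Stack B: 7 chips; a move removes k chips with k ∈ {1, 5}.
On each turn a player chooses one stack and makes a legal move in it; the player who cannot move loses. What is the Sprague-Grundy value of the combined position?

1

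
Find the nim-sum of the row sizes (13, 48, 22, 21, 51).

Write each in binary and XOR column by column:
  001101  (13)
  110000  (48)
  010110  (22)
  010101  (21)
  110011  (51)
  ------
  001101  (13)

13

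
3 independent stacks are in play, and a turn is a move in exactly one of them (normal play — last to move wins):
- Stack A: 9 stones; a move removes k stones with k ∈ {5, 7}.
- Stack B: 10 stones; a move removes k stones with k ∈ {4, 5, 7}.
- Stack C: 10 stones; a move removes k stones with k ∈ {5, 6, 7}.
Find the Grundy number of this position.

1

For stack A, compute g(0), g(1), … with moves {5, 7}:
g(0) = mex{} = 0
g(1) = mex{} = 0
g(2) = mex{} = 0
g(3) = mex{} = 0
g(4) = mex{} = 0
g(5) = mex{0} = 1
g(6) = mex{0} = 1
g(7) = mex{0} = 1
g(8) = mex{0} = 1
g(9) = mex{0} = 1
So g(9) = 1.
For stack B, compute g(0), g(1), … with moves {4, 5, 7}:
g(0) = mex{} = 0
g(1) = mex{} = 0
g(2) = mex{} = 0
g(3) = mex{} = 0
g(4) = mex{0} = 1
g(5) = mex{0} = 1
g(6) = mex{0} = 1
g(7) = mex{0} = 1
g(8) = mex{0,1} = 2
g(9) = mex{0,1} = 2
g(10) = mex{0,1} = 2
So g(10) = 2.
Grundy values for stack C (subtraction set {5, 6, 7}):
k:     0  1  2  3  4  5  6  7  8  9 10
g(k):  0  0  0  0  0  1  1  1  1  1  2
So g(10) = 2.
By the Sprague-Grundy theorem, the Grundy value of a sum of independent games is the XOR of the component values.
Combined value = 1 ⊕ 2 ⊕ 2 = 1.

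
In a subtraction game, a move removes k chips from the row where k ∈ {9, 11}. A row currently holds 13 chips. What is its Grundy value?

1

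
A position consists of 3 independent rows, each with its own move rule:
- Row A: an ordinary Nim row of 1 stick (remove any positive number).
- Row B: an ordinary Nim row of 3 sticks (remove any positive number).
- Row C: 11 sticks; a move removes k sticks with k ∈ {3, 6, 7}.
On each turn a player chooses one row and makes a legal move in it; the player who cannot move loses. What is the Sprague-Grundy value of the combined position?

2

Row A is a plain Nim row of size 1, so its Grundy value is 1.
Row B is a plain Nim row of size 3, so its Grundy value is 3.
Grundy values for row C (subtraction set {3, 6, 7}):
k:     0  1  2  3  4  5  6  7  8  9 10 11
g(k):  0  0  0  1  1  1  2  2  2  3  0  0
So g(11) = 0.
By the Sprague-Grundy theorem, the Grundy value of a sum of independent games is the XOR of the component values.
Combined value = 1 ⊕ 3 ⊕ 0 = 2.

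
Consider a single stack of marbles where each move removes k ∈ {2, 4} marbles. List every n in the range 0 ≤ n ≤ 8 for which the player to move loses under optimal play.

0, 1, 6, 7

Compute g(0), g(1), … for moves {2, 4}:
k:     0  1  2  3  4  5  6  7  8
g(k):  0  0  1  1  2  2  0  0  1
The P-positions (g = 0) in 0..8 are 0, 1, 6, 7.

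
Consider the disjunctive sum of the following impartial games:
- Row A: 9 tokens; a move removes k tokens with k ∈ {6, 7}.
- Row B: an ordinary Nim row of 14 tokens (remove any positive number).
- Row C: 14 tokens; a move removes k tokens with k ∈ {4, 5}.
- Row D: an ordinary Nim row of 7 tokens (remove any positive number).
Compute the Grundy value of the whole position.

9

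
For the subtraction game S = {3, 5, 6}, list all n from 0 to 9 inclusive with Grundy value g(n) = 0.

Build the Grundy sequence with g(k) = mex{g(k−s) : s ∈ {3, 5, 6}, s ≤ k}:
g(0) = mex{} = 0
g(1) = mex{} = 0
g(2) = mex{} = 0
g(3) = mex{0} = 1
g(4) = mex{0} = 1
g(5) = mex{0} = 1
g(6) = mex{0,1} = 2
g(7) = mex{0,1} = 2
g(8) = mex{0,1} = 2
g(9) = mex{1,2} = 0
The P-positions (g = 0) in 0..9 are 0, 1, 2, 9.

0, 1, 2, 9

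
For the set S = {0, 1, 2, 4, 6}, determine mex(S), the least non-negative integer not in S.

The values 0, 1, 2 are all present; 3 is the first non-negative integer missing from the set.

3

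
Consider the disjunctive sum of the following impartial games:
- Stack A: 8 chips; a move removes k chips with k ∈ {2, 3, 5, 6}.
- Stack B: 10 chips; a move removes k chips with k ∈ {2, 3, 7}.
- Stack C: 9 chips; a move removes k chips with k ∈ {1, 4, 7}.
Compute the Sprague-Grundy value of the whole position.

1

Build the Grundy sequence for stack A with g(k) = mex{g(k−s) : s ∈ {2, 3, 5, 6}, s ≤ k}:
k:     0  1  2  3  4  5  6  7  8
g(k):  0  0  1  1  2  2  3  3  0
So g(8) = 0.
For stack B, compute g(0), g(1), … with moves {2, 3, 7}:
k:     0  1  2  3  4  5  6  7  8  9 10
g(k):  0  0  1  1  2  0  0  1  1  2  0
So g(10) = 0.
For stack C, compute g(0), g(1), … with moves {1, 4, 7}:
g(0) = mex{} = 0
g(1) = mex{0} = 1
g(2) = mex{1} = 0
g(3) = mex{0} = 1
g(4) = mex{0,1} = 2
g(5) = mex{1,2} = 0
g(6) = mex{0} = 1
g(7) = mex{0,1} = 2
g(8) = mex{1,2} = 0
g(9) = mex{0} = 1
So g(9) = 1.
By the Sprague-Grundy theorem, the Grundy value of a sum of independent games is the XOR of the component values.
Combined value = 0 ⊕ 0 ⊕ 1 = 1.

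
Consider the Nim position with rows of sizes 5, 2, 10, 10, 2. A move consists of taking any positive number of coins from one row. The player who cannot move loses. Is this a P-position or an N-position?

N-position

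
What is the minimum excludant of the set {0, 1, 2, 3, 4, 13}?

The values 0, 1, 2, 3, 4 are all present; 5 is the first non-negative integer missing from the set.

5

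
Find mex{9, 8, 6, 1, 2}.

0

0 is not in the set, so the mex is 0.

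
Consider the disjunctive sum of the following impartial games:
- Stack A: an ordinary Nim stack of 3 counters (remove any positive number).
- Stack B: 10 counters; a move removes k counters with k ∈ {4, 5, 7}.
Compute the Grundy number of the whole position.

Stack A is a plain Nim stack of size 3, so its Grundy value is 3.
Build the Grundy sequence for stack B with g(k) = mex{g(k−s) : s ∈ {4, 5, 7}, s ≤ k}:
k:     0  1  2  3  4  5  6  7  8  9 10
g(k):  0  0  0  0  1  1  1  1  2  2  2
So g(10) = 2.
By the Sprague-Grundy theorem, the Grundy value of a sum of independent games is the XOR of the component values.
Combined value = 3 ⊕ 2 = 1.

1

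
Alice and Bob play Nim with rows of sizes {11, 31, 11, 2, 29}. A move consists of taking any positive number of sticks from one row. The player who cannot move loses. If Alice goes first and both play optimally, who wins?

Bob wins

Compute the nim-sum pairwise:
11 ^ 31 = 20
20 ^ 11 = 31
31 ^ 2 = 29
29 ^ 29 = 0
The nim-sum is 0, so this is a P-position: the player to move is in a losing position under optimal play; Alice is about to move from it and so loses — Bob wins.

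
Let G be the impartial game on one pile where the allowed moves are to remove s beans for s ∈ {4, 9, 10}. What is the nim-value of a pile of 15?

0

Grundy values for subtraction set {4, 9, 10}:
k:     0  1  2  3  4  5  6  7  8  9 10 11 12 13 14 15
g(k):  0  0  0  0  1  1  1  1  0  2  2  2  1  3  0  0
So g(15) = 0.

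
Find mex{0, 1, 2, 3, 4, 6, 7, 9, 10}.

The values 0, 1, 2, 3, 4 are all present; 5 is the first non-negative integer missing from the set.

5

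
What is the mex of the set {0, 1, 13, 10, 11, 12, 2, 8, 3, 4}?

The values 0, 1, 2, 3, 4 are all present; 5 is the first non-negative integer missing from the set.

5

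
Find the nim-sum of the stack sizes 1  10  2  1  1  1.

Compute the nim-sum pairwise:
1 ⊕ 10 = 11
11 ⊕ 2 = 9
9 ⊕ 1 = 8
8 ⊕ 1 = 9
9 ⊕ 1 = 8

8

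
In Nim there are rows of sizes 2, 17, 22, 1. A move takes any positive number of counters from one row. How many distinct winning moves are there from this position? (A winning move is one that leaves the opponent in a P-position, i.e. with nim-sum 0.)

Nim-sum: 2 ^ 17 ^ 22 ^ 1 = 4.
The overall nim-sum is X = 4. A row of size p has a winning move iff p XOR X < p (reduce it to p XOR X).
  2: 2 XOR 4 = 6 ≥ 2 — no move.
  17: 17 XOR 4 = 21 ≥ 17 — no move.
  22: 22 XOR 4 = 18 < 22 — winning move (to 18).
  1: 1 XOR 4 = 5 ≥ 1 — no move.
That gives 1 winning move.

1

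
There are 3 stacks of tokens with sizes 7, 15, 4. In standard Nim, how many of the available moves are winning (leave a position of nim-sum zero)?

Write each in binary and XOR column by column:
  0111  (7)
  1111  (15)
  0100  (4)
  ----
  1100  (12)
The overall nim-sum is X = 12. A stack of size p has a winning move iff p XOR X < p (reduce it to p XOR X).
  7: 7 XOR 12 = 11 ≥ 7 — no move.
  15: 15 XOR 12 = 3 < 15 — winning move (to 3).
  4: 4 XOR 12 = 8 ≥ 4 — no move.
That gives 1 winning move.

1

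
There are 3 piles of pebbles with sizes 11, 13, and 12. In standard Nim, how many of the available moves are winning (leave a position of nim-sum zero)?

3

In binary:
  1011  (11)
  1101  (13)
  1100  (12)
  ----
  1010  (10)
The overall nim-sum is X = 10. A pile of size p has a winning move iff p XOR X < p (reduce it to p XOR X).
  11: 11 XOR 10 = 1 < 11 — winning move (to 1).
  13: 13 XOR 10 = 7 < 13 — winning move (to 7).
  12: 12 XOR 10 = 6 < 12 — winning move (to 6).
That gives 3 winning moves.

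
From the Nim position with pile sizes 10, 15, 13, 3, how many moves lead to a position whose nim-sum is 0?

In binary:
  1010  (10)
  1111  (15)
  1101  (13)
  0011  (3)
  ----
  1011  (11)
The overall nim-sum is X = 11. A pile of size p has a winning move iff p XOR X < p (reduce it to p XOR X).
  10: 10 XOR 11 = 1 < 10 — winning move (to 1).
  15: 15 XOR 11 = 4 < 15 — winning move (to 4).
  13: 13 XOR 11 = 6 < 13 — winning move (to 6).
  3: 3 XOR 11 = 8 ≥ 3 — no move.
That gives 3 winning moves.

3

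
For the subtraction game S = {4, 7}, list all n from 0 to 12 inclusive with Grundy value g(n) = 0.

0, 1, 2, 3, 11, 12

Compute g(0), g(1), … for moves {4, 7}:
k:     0  1  2  3  4  5  6  7  8  9 10 11 12
g(k):  0  0  0  0  1  1  1  1  2  2  2  0  0
The P-positions (g = 0) in 0..12 are 0, 1, 2, 3, 11, 12.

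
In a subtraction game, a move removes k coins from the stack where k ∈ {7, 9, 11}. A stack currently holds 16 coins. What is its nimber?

Build the Grundy sequence with g(k) = mex{g(k−s) : s ∈ {7, 9, 11}, s ≤ k}:
k:     0  1  2  3  4  5  6  7  8  9 10 11 12 13 14 15 16
g(k):  0  0  0  0  0  0  0  1  1  1  1  1  1  1  2  2  2
So g(16) = 2.

2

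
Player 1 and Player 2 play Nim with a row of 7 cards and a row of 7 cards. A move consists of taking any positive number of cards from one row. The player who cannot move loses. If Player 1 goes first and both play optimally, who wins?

Nim-sum: 7 ⊕ 7 = 0.
The nim-sum is 0, so this is a P-position: the player to move is in a losing position under optimal play; Player 1 is about to move from it and so loses — Player 2 wins.

Player 2 wins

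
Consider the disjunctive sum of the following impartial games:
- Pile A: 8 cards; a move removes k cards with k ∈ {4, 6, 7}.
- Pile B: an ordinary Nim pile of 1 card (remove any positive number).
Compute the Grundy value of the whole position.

Grundy values for pile A (subtraction set {4, 6, 7}):
k:     0  1  2  3  4  5  6  7  8
g(k):  0  0  0  0  1  1  1  1  2
So g(8) = 2.
Pile B is a plain Nim pile of size 1, so its Grundy value is 1.
The value of a disjunctive sum is the nim-sum of the parts.
Combined value = 2 XOR 1 = 3.

3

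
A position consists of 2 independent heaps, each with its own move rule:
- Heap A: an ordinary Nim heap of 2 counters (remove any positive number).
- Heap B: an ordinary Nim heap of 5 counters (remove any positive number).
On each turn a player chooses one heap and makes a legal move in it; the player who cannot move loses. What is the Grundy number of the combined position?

Heap A is a plain Nim heap of size 2, so its Grundy value is 2.
Heap B is a plain Nim heap of size 5, so its Grundy value is 5.
The value of a disjunctive sum is the nim-sum of the parts.
Combined value = 2 ⊕ 5 = 7.

7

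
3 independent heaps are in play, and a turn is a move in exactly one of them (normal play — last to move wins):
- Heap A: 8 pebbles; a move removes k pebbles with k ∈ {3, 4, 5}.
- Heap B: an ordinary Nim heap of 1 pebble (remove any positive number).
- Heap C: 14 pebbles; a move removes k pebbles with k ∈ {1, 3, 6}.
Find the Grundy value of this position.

For heap A, compute g(0), g(1), … with moves {3, 4, 5}:
g(0) = mex{} = 0
g(1) = mex{} = 0
g(2) = mex{} = 0
g(3) = mex{0} = 1
g(4) = mex{0} = 1
g(5) = mex{0} = 1
g(6) = mex{0,1} = 2
g(7) = mex{0,1} = 2
g(8) = mex{1} = 0
So g(8) = 0.
Heap B is a plain Nim heap of size 1, so its Grundy value is 1.
For heap C, compute g(0), g(1), … with moves {1, 3, 6}:
k:     0  1  2  3  4  5  6  7  8  9 10 11 12 13 14
g(k):  0  1  0  1  0  1  2  3  2  0  1  0  1  0  1
So g(14) = 1.
By the Sprague-Grundy theorem, the Grundy value of a sum of independent games is the XOR of the component values.
Combined value = 0 XOR 1 XOR 1 = 0.

0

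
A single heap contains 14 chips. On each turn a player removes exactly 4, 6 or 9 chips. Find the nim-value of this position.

Grundy values for subtraction set {4, 6, 9}:
k:     0  1  2  3  4  5  6  7  8  9 10 11 12 13 14
g(k):  0  0  0  0  1  1  1  1  2  2  2  2  3  0  0
So g(14) = 0.

0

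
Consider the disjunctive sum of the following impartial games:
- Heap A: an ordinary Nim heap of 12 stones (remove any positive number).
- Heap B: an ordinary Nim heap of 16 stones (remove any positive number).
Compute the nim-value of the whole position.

28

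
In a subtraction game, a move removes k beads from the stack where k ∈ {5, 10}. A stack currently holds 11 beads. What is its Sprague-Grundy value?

2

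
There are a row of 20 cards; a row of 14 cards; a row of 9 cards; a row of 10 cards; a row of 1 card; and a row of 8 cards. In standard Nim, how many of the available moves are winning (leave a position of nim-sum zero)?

In binary:
  10100  (20)
  01110  (14)
  01001  (9)
  01010  (10)
  00001  (1)
  01000  (8)
  -----
  10000  (16)
The overall nim-sum is X = 16. A row of size p has a winning move iff p XOR X < p (reduce it to p XOR X).
  20: 20 XOR 16 = 4 < 20 — winning move (to 4).
  14: 14 XOR 16 = 30 ≥ 14 — no move.
  9: 9 XOR 16 = 25 ≥ 9 — no move.
  10: 10 XOR 16 = 26 ≥ 10 — no move.
  1: 1 XOR 16 = 17 ≥ 1 — no move.
  8: 8 XOR 16 = 24 ≥ 8 — no move.
That gives 1 winning move.

1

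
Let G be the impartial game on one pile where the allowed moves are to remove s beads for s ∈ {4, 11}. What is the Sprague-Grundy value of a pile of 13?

1

Build the Grundy sequence with g(k) = mex{g(k−s) : s ∈ {4, 11}, s ≤ k}:
k:     0  1  2  3  4  5  6  7  8  9 10 11 12 13
g(k):  0  0  0  0  1  1  1  1  0  0  0  2  1  1
So g(13) = 1.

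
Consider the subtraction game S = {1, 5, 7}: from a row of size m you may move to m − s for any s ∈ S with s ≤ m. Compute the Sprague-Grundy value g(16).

Build the Grundy sequence with g(k) = mex{g(k−s) : s ∈ {1, 5, 7}, s ≤ k}:
k:     0  1  2  3  4  5  6  7  8  9 10 11 12 13 14 15 16
g(k):  0  1  0  1  0  1  0  1  0  1  0  1  0  1  0  1  0
So g(16) = 0.

0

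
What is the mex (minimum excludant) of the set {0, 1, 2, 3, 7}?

4

The values 0, 1, 2, 3 are all present; 4 is the first non-negative integer missing from the set.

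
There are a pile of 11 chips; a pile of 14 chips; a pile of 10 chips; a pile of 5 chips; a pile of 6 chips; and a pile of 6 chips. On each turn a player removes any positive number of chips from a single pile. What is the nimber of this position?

10

Bitwise XOR of the heap sizes:
  1011  (11)
  1110  (14)
  1010  (10)
  0101  (5)
  0110  (6)
  0110  (6)
  ----
  1010  (10)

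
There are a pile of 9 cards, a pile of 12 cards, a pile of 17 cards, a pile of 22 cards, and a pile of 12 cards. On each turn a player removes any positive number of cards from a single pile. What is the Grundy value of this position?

In binary:
  01001  (9)
  01100  (12)
  10001  (17)
  10110  (22)
  01100  (12)
  -----
  01110  (14)

14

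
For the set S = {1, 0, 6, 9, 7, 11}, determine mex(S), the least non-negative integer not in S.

The values 0, 1 are all present; 2 is the first non-negative integer missing from the set.

2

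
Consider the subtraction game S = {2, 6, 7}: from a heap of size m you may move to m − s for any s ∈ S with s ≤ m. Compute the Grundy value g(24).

1

Compute g(0), g(1), … for moves {2, 6, 7}:
k:     0  1  2  3  4  5  6  7  8  9 10 11 12 13 14 15 16 17 18 19 20 21 22 23 24
g(k):  0  0  1  1  0  0  1  1  2  0  3  1  2  0  0  1  1  0  0  1  1  2  0  3  1
So g(24) = 1.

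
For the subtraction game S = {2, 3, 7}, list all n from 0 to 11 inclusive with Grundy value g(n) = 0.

0, 1, 5, 6, 10, 11

Build the Grundy sequence with g(k) = mex{g(k−s) : s ∈ {2, 3, 7}, s ≤ k}:
k:     0  1  2  3  4  5  6  7  8  9 10 11
g(k):  0  0  1  1  2  0  0  1  1  2  0  0
The P-positions (g = 0) in 0..11 are 0, 1, 5, 6, 10, 11.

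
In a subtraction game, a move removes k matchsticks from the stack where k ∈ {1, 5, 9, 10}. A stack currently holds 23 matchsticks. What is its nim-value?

Grundy values for subtraction set {1, 5, 9, 10}:
k:     0  1  2  3  4  5  6  7  8  9 10 11 12 13 14 15 16 17 18 19 20 21 22 23
g(k):  0  1  0  1  0  1  0  1  0  1  2  3  2  3  2  3  2  3  2  0  1  0  1  0
So g(23) = 0.

0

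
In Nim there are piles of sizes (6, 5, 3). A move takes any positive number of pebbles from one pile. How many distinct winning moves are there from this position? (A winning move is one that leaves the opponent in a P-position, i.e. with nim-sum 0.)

0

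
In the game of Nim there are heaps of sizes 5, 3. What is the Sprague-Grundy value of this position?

Nim-sum: 5 ⊕ 3 = 6.

6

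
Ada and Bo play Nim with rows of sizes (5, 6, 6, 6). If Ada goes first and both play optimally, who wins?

Ada wins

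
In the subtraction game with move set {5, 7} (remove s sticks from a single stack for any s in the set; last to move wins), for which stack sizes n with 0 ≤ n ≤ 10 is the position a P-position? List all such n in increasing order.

Grundy values for subtraction set {5, 7}:
g(0) = mex{} = 0
g(1) = mex{} = 0
g(2) = mex{} = 0
g(3) = mex{} = 0
g(4) = mex{} = 0
g(5) = mex{0} = 1
g(6) = mex{0} = 1
g(7) = mex{0} = 1
g(8) = mex{0} = 1
g(9) = mex{0} = 1
g(10) = mex{0,1} = 2
The P-positions (g = 0) in 0..10 are 0, 1, 2, 3, 4.

0, 1, 2, 3, 4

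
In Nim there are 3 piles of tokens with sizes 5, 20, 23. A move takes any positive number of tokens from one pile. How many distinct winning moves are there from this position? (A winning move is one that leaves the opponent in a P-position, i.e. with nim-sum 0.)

Nim-sum: 5 ⊕ 20 ⊕ 23 = 6.
The overall nim-sum is X = 6. A pile of size p has a winning move iff p XOR X < p (reduce it to p XOR X).
  5: 5 XOR 6 = 3 < 5 — winning move (to 3).
  20: 20 XOR 6 = 18 < 20 — winning move (to 18).
  23: 23 XOR 6 = 17 < 23 — winning move (to 17).
That gives 3 winning moves.

3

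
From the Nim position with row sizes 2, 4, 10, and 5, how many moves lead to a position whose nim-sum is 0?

1

Compute the nim-sum pairwise:
2 XOR 4 = 6
6 XOR 10 = 12
12 XOR 5 = 9
The overall nim-sum is X = 9. A row of size p has a winning move iff p XOR X < p (reduce it to p XOR X).
  2: 2 XOR 9 = 11 ≥ 2 — no move.
  4: 4 XOR 9 = 13 ≥ 4 — no move.
  10: 10 XOR 9 = 3 < 10 — winning move (to 3).
  5: 5 XOR 9 = 12 ≥ 5 — no move.
That gives 1 winning move.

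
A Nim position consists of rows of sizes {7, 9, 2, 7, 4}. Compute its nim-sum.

In binary:
  0111  (7)
  1001  (9)
  0010  (2)
  0111  (7)
  0100  (4)
  ----
  1111  (15)

15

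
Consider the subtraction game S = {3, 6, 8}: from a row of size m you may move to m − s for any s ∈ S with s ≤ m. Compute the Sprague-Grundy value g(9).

Grundy values for subtraction set {3, 6, 8}:
k:     0  1  2  3  4  5  6  7  8  9
g(k):  0  0  0  1  1  1  2  2  2  3
So g(9) = 3.

3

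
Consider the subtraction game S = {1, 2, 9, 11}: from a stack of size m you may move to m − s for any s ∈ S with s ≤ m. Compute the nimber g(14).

1

Build the Grundy sequence with g(k) = mex{g(k−s) : s ∈ {1, 2, 9, 11}, s ≤ k}:
g(0) = mex{} = 0
g(1) = mex{0} = 1
g(2) = mex{0,1} = 2
g(3) = mex{1,2} = 0
g(4) = mex{0,2} = 1
g(5) = mex{0,1} = 2
g(6) = mex{1,2} = 0
g(7) = mex{0,2} = 1
g(8) = mex{0,1} = 2
g(9) = mex{0,1,2} = 3
g(10) = mex{1,2,3} = 0
g(11) = mex{0,2,3} = 1
g(12) = mex{0,1} = 2
g(13) = mex{1,2} = 0
g(14) = mex{0,2} = 1
So g(14) = 1.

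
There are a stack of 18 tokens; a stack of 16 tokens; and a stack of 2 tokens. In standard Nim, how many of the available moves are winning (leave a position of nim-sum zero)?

Write each in binary and XOR column by column:
  10010  (18)
  10000  (16)
  00010  (2)
  -----
  00000  (0)
The nim-sum is already 0, so every move leaves a nonzero nim-sum — there are no winning moves.

0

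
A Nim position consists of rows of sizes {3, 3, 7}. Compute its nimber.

7

Compute the nim-sum pairwise:
3 XOR 3 = 0
0 XOR 7 = 7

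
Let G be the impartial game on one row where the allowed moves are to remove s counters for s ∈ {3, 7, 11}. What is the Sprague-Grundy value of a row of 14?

0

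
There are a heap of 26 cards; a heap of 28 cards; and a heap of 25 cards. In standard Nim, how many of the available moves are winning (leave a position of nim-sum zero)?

3

Nim-sum: 26 XOR 28 XOR 25 = 31.
The overall nim-sum is X = 31. A heap of size p has a winning move iff p XOR X < p (reduce it to p XOR X).
  26: 26 XOR 31 = 5 < 26 — winning move (to 5).
  28: 28 XOR 31 = 3 < 28 — winning move (to 3).
  25: 25 XOR 31 = 6 < 25 — winning move (to 6).
That gives 3 winning moves.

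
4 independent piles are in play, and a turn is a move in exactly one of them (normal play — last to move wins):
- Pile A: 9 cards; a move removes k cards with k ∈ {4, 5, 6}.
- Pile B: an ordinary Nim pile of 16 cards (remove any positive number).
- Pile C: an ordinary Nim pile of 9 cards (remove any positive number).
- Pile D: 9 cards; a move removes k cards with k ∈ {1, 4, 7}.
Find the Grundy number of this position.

26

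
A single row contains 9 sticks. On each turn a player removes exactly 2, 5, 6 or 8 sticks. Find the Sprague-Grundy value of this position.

2

Build the Grundy sequence with g(k) = mex{g(k−s) : s ∈ {2, 5, 6, 8}, s ≤ k}:
g(0) = mex{} = 0
g(1) = mex{} = 0
g(2) = mex{0} = 1
g(3) = mex{0} = 1
g(4) = mex{1} = 0
g(5) = mex{0,1} = 2
g(6) = mex{0} = 1
g(7) = mex{0,1,2} = 3
g(8) = mex{0,1} = 2
g(9) = mex{0,1,3} = 2
So g(9) = 2.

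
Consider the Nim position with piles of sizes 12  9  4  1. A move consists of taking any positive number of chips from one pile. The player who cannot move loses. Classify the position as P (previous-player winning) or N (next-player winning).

Compute the nim-sum pairwise:
12 ^ 9 = 5
5 ^ 4 = 1
1 ^ 1 = 0
The nim-sum is 0, so this is a P-position: the player to move is in a losing position under optimal play.

P-position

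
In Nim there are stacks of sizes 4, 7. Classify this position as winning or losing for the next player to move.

Winning position

Compute the nim-sum pairwise:
4 ⊕ 7 = 3
The nim-sum is 3 ≠ 0, so this is an N-position: the player to move can win.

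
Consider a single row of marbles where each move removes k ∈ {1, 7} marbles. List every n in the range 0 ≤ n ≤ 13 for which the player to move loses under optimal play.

0, 2, 4, 6, 8, 10, 12

Compute g(0), g(1), … for moves {1, 7}:
k:     0  1  2  3  4  5  6  7  8  9 10 11 12 13
g(k):  0  1  0  1  0  1  0  1  0  1  0  1  0  1
The P-positions (g = 0) in 0..13 are 0, 2, 4, 6, 8, 10, 12.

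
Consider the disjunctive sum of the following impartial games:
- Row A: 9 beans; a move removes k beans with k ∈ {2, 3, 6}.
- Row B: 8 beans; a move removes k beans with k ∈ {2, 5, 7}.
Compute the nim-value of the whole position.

Build the Grundy sequence for row A with g(k) = mex{g(k−s) : s ∈ {2, 3, 6}, s ≤ k}:
k:     0  1  2  3  4  5  6  7  8  9
g(k):  0  0  1  1  2  0  3  1  2  0
So g(9) = 0.
Build the Grundy sequence for row B with g(k) = mex{g(k−s) : s ∈ {2, 5, 7}, s ≤ k}:
k:     0  1  2  3  4  5  6  7  8
g(k):  0  0  1  1  0  2  1  3  2
So g(8) = 2.
By the Sprague-Grundy theorem, the Grundy value of a sum of independent games is the XOR of the component values.
Combined value = 0 ⊕ 2 = 2.

2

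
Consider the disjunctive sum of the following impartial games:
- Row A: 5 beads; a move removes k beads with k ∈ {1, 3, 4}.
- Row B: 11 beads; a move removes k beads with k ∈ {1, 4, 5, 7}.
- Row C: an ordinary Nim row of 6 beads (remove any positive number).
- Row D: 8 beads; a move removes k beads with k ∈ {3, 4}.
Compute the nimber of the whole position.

4

For row A, compute g(0), g(1), … with moves {1, 3, 4}:
g(0) = mex{} = 0
g(1) = mex{0} = 1
g(2) = mex{1} = 0
g(3) = mex{0} = 1
g(4) = mex{0,1} = 2
g(5) = mex{0,1,2} = 3
So g(5) = 3.
Build the Grundy sequence for row B with g(k) = mex{g(k−s) : s ∈ {1, 4, 5, 7}, s ≤ k}:
k:     0  1  2  3  4  5  6  7  8  9 10 11
g(k):  0  1  0  1  2  3  2  3  0  1  0  1
So g(11) = 1.
Row C is a plain Nim row of size 6, so its Grundy value is 6.
Build the Grundy sequence for row D with g(k) = mex{g(k−s) : s ∈ {3, 4}, s ≤ k}:
g(0) = mex{} = 0
g(1) = mex{} = 0
g(2) = mex{} = 0
g(3) = mex{0} = 1
g(4) = mex{0} = 1
g(5) = mex{0} = 1
g(6) = mex{0,1} = 2
g(7) = mex{1} = 0
g(8) = mex{1} = 0
So g(8) = 0.
The value of a disjunctive sum is the nim-sum of the parts.
Combined value = 3 ⊕ 1 ⊕ 6 ⊕ 0 = 4.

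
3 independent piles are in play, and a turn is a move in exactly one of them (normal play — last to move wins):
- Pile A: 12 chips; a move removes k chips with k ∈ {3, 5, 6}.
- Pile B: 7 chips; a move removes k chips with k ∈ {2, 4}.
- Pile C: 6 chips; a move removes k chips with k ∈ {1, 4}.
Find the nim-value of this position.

0

For pile A, compute g(0), g(1), … with moves {3, 5, 6}:
k:     0  1  2  3  4  5  6  7  8  9 10 11 12
g(k):  0  0  0  1  1  1  2  2  2  0  0  0  1
So g(12) = 1.
Grundy values for pile B (subtraction set {2, 4}):
k:     0  1  2  3  4  5  6  7
g(k):  0  0  1  1  2  2  0  0
So g(7) = 0.
Build the Grundy sequence for pile C with g(k) = mex{g(k−s) : s ∈ {1, 4}, s ≤ k}:
g(0) = mex{} = 0
g(1) = mex{0} = 1
g(2) = mex{1} = 0
g(3) = mex{0} = 1
g(4) = mex{0,1} = 2
g(5) = mex{1,2} = 0
g(6) = mex{0} = 1
So g(6) = 1.
By the Sprague-Grundy theorem, the Grundy value of a sum of independent games is the XOR of the component values.
Combined value = 1 ⊕ 0 ⊕ 1 = 0.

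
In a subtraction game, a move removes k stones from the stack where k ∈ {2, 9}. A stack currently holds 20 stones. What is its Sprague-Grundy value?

Grundy values for subtraction set {2, 9}:
k:     0  1  2  3  4  5  6  7  8  9 10 11 12 13 14 15 16 17 18 19 20
g(k):  0  0  1  1  0  0  1  1  0  2  1  0  0  1  1  0  0  1  1  0  2
So g(20) = 2.

2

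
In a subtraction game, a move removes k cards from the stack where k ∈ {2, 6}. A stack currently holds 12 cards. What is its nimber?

Compute g(0), g(1), … for moves {2, 6}:
k:     0  1  2  3  4  5  6  7  8  9 10 11 12
g(k):  0  0  1  1  0  0  1  1  0  0  1  1  0
So g(12) = 0.

0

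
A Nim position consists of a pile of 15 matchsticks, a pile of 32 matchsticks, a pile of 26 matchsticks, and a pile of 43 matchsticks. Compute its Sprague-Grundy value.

Compute the nim-sum pairwise:
15 ⊕ 32 = 47
47 ⊕ 26 = 53
53 ⊕ 43 = 30

30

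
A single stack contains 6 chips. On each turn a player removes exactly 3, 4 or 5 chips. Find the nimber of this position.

2

Build the Grundy sequence with g(k) = mex{g(k−s) : s ∈ {3, 4, 5}, s ≤ k}:
k:     0  1  2  3  4  5  6
g(k):  0  0  0  1  1  1  2
So g(6) = 2.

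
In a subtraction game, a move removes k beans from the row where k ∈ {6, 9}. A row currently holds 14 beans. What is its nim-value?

2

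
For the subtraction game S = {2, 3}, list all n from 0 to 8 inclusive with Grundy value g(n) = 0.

0, 1, 5, 6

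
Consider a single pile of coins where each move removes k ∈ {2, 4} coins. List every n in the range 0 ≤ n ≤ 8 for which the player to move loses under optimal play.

0, 1, 6, 7

Build the Grundy sequence with g(k) = mex{g(k−s) : s ∈ {2, 4}, s ≤ k}:
k:     0  1  2  3  4  5  6  7  8
g(k):  0  0  1  1  2  2  0  0  1
The P-positions (g = 0) in 0..8 are 0, 1, 6, 7.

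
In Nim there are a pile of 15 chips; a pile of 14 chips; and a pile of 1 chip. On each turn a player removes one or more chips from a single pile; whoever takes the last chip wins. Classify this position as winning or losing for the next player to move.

Losing position

Write each in binary and XOR column by column:
  1111  (15)
  1110  (14)
  0001  (1)
  ----
  0000  (0)
The nim-sum is 0, so this is a P-position: the player to move is in a losing position under optimal play.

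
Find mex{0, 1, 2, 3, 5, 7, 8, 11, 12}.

The values 0, 1, 2, 3 are all present; 4 is the first non-negative integer missing from the set.

4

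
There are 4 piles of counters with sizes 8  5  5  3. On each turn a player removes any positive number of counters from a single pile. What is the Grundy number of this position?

11

Compute the nim-sum pairwise:
8 XOR 5 = 13
13 XOR 5 = 8
8 XOR 3 = 11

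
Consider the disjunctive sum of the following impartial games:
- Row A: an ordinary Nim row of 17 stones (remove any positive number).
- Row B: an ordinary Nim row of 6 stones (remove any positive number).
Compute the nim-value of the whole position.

23

Row A is a plain Nim row of size 17, so its Grundy value is 17.
Row B is a plain Nim row of size 6, so its Grundy value is 6.
The value of a disjunctive sum is the nim-sum of the parts.
Combined value = 17 XOR 6 = 23.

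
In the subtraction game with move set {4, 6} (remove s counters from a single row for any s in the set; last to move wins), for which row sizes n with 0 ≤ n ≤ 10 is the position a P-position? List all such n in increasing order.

Compute g(0), g(1), … for moves {4, 6}:
k:     0  1  2  3  4  5  6  7  8  9 10
g(k):  0  0  0  0  1  1  1  1  2  2  0
The P-positions (g = 0) in 0..10 are 0, 1, 2, 3, 10.

0, 1, 2, 3, 10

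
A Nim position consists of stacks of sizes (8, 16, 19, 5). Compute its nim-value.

14

Compute the nim-sum pairwise:
8 XOR 16 = 24
24 XOR 19 = 11
11 XOR 5 = 14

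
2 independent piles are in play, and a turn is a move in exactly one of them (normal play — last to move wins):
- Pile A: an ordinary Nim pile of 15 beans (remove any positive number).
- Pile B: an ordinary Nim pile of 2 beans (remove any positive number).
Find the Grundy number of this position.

13

Pile A is a plain Nim pile of size 15, so its Grundy value is 15.
Pile B is a plain Nim pile of size 2, so its Grundy value is 2.
The value of a disjunctive sum is the nim-sum of the parts.
Combined value = 15 XOR 2 = 13.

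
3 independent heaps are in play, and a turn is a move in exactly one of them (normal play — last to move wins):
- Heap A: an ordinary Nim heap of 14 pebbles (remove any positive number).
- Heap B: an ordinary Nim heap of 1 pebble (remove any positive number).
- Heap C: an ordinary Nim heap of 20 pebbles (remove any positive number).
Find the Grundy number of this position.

27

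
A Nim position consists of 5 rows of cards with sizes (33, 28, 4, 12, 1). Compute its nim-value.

52

Nim-sum: 33 ^ 28 ^ 4 ^ 12 ^ 1 = 52.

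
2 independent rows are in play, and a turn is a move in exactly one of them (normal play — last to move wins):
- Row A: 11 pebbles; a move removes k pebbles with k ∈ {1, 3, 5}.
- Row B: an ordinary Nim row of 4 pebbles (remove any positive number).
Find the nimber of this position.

For row A, compute g(0), g(1), … with moves {1, 3, 5}:
k:     0  1  2  3  4  5  6  7  8  9 10 11
g(k):  0  1  0  1  0  1  0  1  0  1  0  1
So g(11) = 1.
Row B is a plain Nim row of size 4, so its Grundy value is 4.
The value of a disjunctive sum is the nim-sum of the parts.
Combined value = 1 ⊕ 4 = 5.

5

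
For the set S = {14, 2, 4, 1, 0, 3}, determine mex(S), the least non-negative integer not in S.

5

The values 0, 1, 2, 3, 4 are all present; 5 is the first non-negative integer missing from the set.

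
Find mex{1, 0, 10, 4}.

The values 0, 1 are all present; 2 is the first non-negative integer missing from the set.

2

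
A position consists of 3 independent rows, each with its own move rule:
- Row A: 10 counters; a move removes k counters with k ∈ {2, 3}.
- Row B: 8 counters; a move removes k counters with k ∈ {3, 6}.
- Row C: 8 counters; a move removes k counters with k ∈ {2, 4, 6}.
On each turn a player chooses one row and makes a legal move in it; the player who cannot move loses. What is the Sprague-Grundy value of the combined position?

2

For row A, compute g(0), g(1), … with moves {2, 3}:
k:     0  1  2  3  4  5  6  7  8  9 10
g(k):  0  0  1  1  2  0  0  1  1  2  0
So g(10) = 0.
Build the Grundy sequence for row B with g(k) = mex{g(k−s) : s ∈ {3, 6}, s ≤ k}:
k:     0  1  2  3  4  5  6  7  8
g(k):  0  0  0  1  1  1  2  2  2
So g(8) = 2.
Grundy values for row C (subtraction set {2, 4, 6}):
k:     0  1  2  3  4  5  6  7  8
g(k):  0  0  1  1  2  2  3  3  0
So g(8) = 0.
The value of a disjunctive sum is the nim-sum of the parts.
Combined value = 0 XOR 2 XOR 0 = 2.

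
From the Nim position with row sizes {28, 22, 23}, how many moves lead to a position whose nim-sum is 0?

Write each in binary and XOR column by column:
  11100  (28)
  10110  (22)
  10111  (23)
  -----
  11101  (29)
The overall nim-sum is X = 29. A row of size p has a winning move iff p XOR X < p (reduce it to p XOR X).
  28: 28 XOR 29 = 1 < 28 — winning move (to 1).
  22: 22 XOR 29 = 11 < 22 — winning move (to 11).
  23: 23 XOR 29 = 10 < 23 — winning move (to 10).
That gives 3 winning moves.

3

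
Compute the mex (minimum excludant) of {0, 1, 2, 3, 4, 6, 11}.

The values 0, 1, 2, 3, 4 are all present; 5 is the first non-negative integer missing from the set.

5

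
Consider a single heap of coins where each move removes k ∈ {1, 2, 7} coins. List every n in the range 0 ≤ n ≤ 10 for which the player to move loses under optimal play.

0, 3, 6, 9

Build the Grundy sequence with g(k) = mex{g(k−s) : s ∈ {1, 2, 7}, s ≤ k}:
k:     0  1  2  3  4  5  6  7  8  9 10
g(k):  0  1  2  0  1  2  0  1  2  0  1
The P-positions (g = 0) in 0..10 are 0, 3, 6, 9.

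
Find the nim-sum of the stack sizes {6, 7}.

1

In binary:
  110  (6)
  111  (7)
  ---
  001  (1)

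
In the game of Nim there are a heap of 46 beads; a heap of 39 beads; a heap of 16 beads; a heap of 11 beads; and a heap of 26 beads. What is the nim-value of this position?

8

Compute the nim-sum pairwise:
46 ^ 39 = 9
9 ^ 16 = 25
25 ^ 11 = 18
18 ^ 26 = 8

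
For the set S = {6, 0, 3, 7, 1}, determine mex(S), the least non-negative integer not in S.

2

The values 0, 1 are all present; 2 is the first non-negative integer missing from the set.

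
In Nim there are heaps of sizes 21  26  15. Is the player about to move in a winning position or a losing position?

Write each in binary and XOR column by column:
  10101  (21)
  11010  (26)
  01111  (15)
  -----
  00000  (0)
The nim-sum is 0, so this is a P-position: the player to move is in a losing position under optimal play.

Losing position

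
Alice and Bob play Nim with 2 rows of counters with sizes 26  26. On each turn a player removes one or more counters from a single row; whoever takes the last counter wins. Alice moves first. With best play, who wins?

Bob wins

Nim-sum: 26 XOR 26 = 0.
The nim-sum is 0, so this is a P-position: the player to move is in a losing position under optimal play; Alice is about to move from it and so loses — Bob wins.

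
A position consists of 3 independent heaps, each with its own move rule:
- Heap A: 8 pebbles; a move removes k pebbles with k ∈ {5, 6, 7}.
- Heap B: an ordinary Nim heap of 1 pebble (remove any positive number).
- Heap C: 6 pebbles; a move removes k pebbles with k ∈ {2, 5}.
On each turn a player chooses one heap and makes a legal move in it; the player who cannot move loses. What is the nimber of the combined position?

For heap A, compute g(0), g(1), … with moves {5, 6, 7}:
k:     0  1  2  3  4  5  6  7  8
g(k):  0  0  0  0  0  1  1  1  1
So g(8) = 1.
Heap B is a plain Nim heap of size 1, so its Grundy value is 1.
For heap C, compute g(0), g(1), … with moves {2, 5}:
g(0) = mex{} = 0
g(1) = mex{} = 0
g(2) = mex{0} = 1
g(3) = mex{0} = 1
g(4) = mex{1} = 0
g(5) = mex{0,1} = 2
g(6) = mex{0} = 1
So g(6) = 1.
By the Sprague-Grundy theorem, the Grundy value of a sum of independent games is the XOR of the component values.
Combined value = 1 ⊕ 1 ⊕ 1 = 1.

1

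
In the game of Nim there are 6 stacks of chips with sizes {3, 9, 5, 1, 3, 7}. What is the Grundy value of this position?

10

Nim-sum: 3 XOR 9 XOR 5 XOR 1 XOR 3 XOR 7 = 10.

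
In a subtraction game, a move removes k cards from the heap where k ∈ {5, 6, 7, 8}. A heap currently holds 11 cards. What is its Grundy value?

Compute g(0), g(1), … for moves {5, 6, 7, 8}:
g(0) = mex{} = 0
g(1) = mex{} = 0
g(2) = mex{} = 0
g(3) = mex{} = 0
g(4) = mex{} = 0
g(5) = mex{0} = 1
g(6) = mex{0} = 1
g(7) = mex{0} = 1
g(8) = mex{0} = 1
g(9) = mex{0} = 1
g(10) = mex{0,1} = 2
g(11) = mex{0,1} = 2
So g(11) = 2.

2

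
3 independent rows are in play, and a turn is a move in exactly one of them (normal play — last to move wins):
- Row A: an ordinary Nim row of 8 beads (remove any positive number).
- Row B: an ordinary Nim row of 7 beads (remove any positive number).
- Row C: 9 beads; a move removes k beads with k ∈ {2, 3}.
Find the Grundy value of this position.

13

Row A is a plain Nim row of size 8, so its Grundy value is 8.
Row B is a plain Nim row of size 7, so its Grundy value is 7.
For row C, compute g(0), g(1), … with moves {2, 3}:
k:     0  1  2  3  4  5  6  7  8  9
g(k):  0  0  1  1  2  0  0  1  1  2
So g(9) = 2.
The value of a disjunctive sum is the nim-sum of the parts.
Combined value = 8 XOR 7 XOR 2 = 13.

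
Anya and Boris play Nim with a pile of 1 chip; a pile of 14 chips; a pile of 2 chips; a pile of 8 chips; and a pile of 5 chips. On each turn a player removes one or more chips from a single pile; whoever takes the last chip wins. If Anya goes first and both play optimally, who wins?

Nim-sum: 1 XOR 14 XOR 2 XOR 8 XOR 5 = 0.
The nim-sum is 0, so this is a P-position: the player to move is in a losing position under optimal play; Anya is about to move from it and so loses — Boris wins.

Boris wins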